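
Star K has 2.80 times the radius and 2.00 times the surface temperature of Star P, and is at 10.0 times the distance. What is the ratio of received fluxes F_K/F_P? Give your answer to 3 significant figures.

1.25

L_K/L_P = (R_K/R_P)²(T_K/T_P)⁴ = (2.80)² × (2.00)⁴ = 125.4.
F_K/F_P = (L_K/L_P)/(d_K/d_P)² = 125.4 / (10.0)² = 1.254.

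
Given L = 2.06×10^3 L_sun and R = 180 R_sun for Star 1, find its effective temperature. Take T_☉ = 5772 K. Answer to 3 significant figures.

2.90×10^3 K

T/T_☉ = (L/L_☉)^(1/4) / (R/R_☉)^(1/2)
T = 5772 × (2.06×10^3)^(1/4) / √(180) = 5772 × 6.737 / 13.42 = 2898 K.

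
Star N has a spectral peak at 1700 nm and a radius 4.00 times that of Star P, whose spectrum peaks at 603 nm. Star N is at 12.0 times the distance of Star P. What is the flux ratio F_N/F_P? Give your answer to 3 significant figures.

Wien's law: T_N/T_P = λ_P/λ_N = 603/1700 = 0.3547.
L_N/L_P = (R_N/R_P)²(T_N/T_P)⁴ = (4.00)²(0.3547)⁴ = 0.2533.
F_N/F_P = (L_N/L_P)/(d_N/d_P)² = 0.2533/(12.0)² = 0.001759.

0.00176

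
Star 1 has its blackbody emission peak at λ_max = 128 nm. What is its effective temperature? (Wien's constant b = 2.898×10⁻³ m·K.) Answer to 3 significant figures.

T = b/λ_max = 2.898×10⁻³ / (128×10⁻⁹) = 2.264×10^4 K.

2.26×10^4 K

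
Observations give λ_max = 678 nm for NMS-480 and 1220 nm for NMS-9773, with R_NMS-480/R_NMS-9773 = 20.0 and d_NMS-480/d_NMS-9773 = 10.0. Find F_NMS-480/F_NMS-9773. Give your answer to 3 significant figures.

41.9

Wien's law: T_NMS-480/T_NMS-9773 = λ_NMS-9773/λ_NMS-480 = 1220/678 = 1.799.
L_NMS-480/L_NMS-9773 = (R_NMS-480/R_NMS-9773)²(T_NMS-480/T_NMS-9773)⁴ = (20.0)²(1.799)⁴ = 4194.
F_NMS-480/F_NMS-9773 = (L_NMS-480/L_NMS-9773)/(d_NMS-480/d_NMS-9773)² = 4194/(10.0)² = 41.94.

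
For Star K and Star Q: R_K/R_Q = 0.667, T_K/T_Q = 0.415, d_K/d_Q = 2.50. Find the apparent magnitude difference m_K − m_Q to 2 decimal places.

6.69

L_K/L_Q = (0.667)²(0.415)⁴ = 0.01320.
F_K/F_Q = (L_K/L_Q)/(d_K/d_Q)² = 0.01320/6.250 = 0.002111.
m_K − m_Q = −2.5 log₁₀(0.002111) = 6.69.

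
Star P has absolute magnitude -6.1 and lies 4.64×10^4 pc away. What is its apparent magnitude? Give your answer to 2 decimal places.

m = M + 5 log₁₀(d/10 pc) = -6.1 + 5 log₁₀(4.64×10^4/10)
  = -6.1 + 5 × 3.667 = -6.1 + 18.33 = 12.23.

12.23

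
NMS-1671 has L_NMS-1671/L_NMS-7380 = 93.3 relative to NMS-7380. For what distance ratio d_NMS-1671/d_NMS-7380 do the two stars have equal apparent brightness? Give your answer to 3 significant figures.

9.66

Equal flux requires L_NMS-1671/d_NMS-1671² = L_NMS-7380/d_NMS-7380², so d_NMS-1671/d_NMS-7380 = √(L_NMS-1671/L_NMS-7380)
= √(93.3) = 9.659.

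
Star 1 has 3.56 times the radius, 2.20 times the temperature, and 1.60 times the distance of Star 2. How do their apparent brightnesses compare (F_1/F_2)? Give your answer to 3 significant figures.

L_1/L_2 = (R_1/R_2)²(T_1/T_2)⁴ = (3.56)² × (2.20)⁴ = 296.9.
F_1/F_2 = (L_1/L_2)/(d_1/d_2)² = 296.9 / (1.60)² = 116.0.

116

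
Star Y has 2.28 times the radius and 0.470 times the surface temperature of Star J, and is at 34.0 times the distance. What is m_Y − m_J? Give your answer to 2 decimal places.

L_Y/L_J = (2.28)²(0.470)⁴ = 0.2537.
F_Y/F_J = (L_Y/L_J)/(d_Y/d_J)² = 0.2537/1156 = 2.194×10^-4.
m_Y − m_J = −2.5 log₁₀(2.194×10^-4) = 9.15.

9.15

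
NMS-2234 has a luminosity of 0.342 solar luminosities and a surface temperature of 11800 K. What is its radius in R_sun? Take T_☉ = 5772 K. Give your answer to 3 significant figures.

R/R_☉ = √(L/L_☉) / (T/T_☉)² = √(0.342) / (2.044)²
       = 0.5848 / 4.179 = 0.1399.

0.140 R_sun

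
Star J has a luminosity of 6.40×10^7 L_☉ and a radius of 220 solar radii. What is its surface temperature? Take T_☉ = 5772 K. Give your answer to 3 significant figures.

3.48×10^4 K

T/T_☉ = (L/L_☉)^(1/4) / (R/R_☉)^(1/2)
T = 5772 × (6.40×10^7)^(1/4) / √(220) = 5772 × 89.44 / 14.83 = 3.481×10^4 K.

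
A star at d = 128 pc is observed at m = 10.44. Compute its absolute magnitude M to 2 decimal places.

4.90

M = m − 5 log₁₀(d/10 pc) = 10.44 − 5 log₁₀(128/10)
  = 10.44 − 5 × 1.107 = 10.44 − 5.54 = 4.90.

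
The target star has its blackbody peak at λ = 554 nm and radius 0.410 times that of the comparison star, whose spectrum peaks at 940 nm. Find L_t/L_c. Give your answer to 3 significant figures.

1.39

Wien's law gives T ∝ 1/λ_max, so T_t/T_c = λ_c/λ_t = 940/554 = 1.697.
Then L ∝ R²T⁴ gives L_t/L_c = (0.410)² × (1.697)⁴ = 0.1681 × 8.288 = 1.393.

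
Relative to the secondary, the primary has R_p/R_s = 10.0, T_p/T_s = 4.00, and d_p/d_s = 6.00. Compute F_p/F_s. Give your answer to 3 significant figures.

L_p/L_s = (R_p/R_s)²(T_p/T_s)⁴ = (10.0)² × (4.00)⁴ = 2.560×10^4.
F_p/F_s = (L_p/L_s)/(d_p/d_s)² = 2.560×10^4 / (6.00)² = 711.1.

711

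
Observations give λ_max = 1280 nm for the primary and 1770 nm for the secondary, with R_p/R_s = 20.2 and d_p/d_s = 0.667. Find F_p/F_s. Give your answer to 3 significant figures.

Wien's law: T_p/T_s = λ_s/λ_p = 1770/1280 = 1.383.
L_p/L_s = (R_p/R_s)²(T_p/T_s)⁴ = (20.2)²(1.383)⁴ = 1492.
F_p/F_s = (L_p/L_s)/(d_p/d_s)² = 1492/(0.667)² = 3354.

3.35×10^3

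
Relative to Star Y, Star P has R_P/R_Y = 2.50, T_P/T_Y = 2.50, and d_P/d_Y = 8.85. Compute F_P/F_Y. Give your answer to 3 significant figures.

L_P/L_Y = (R_P/R_Y)²(T_P/T_Y)⁴ = (2.50)² × (2.50)⁴ = 244.1.
F_P/F_Y = (L_P/L_Y)/(d_P/d_Y)² = 244.1 / (8.85)² = 3.117.

3.12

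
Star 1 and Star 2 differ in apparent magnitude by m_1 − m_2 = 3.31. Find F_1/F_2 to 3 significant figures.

0.0474

F_1/F_2 = 10^(−(m_1 − m_2)/2.5) = 10^(-3.31/2.5) = 10^-1.324 = 0.04742.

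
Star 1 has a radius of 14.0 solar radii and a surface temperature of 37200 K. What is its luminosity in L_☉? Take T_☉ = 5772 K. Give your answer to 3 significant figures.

3.38×10^5 L_☉

L/L_☉ = (R/R_☉)² (T/T_☉)⁴ = (14.0)² × (37200/5772)⁴
       = 196.0 × (6.445)⁴ = 196.0 × 1725 = 3.382×10^5.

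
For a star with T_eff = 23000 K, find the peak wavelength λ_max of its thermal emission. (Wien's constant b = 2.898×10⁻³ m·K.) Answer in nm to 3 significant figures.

126 nm

λ_max = b/T = 2.898×10⁻³ / 23000 = 1.26×10^-7 m = 126.0 nm.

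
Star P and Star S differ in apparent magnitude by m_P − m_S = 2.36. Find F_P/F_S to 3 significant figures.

F_P/F_S = 10^(−(m_P − m_S)/2.5) = 10^(-2.36/2.5) = 10^-0.944 = 0.1138.

0.114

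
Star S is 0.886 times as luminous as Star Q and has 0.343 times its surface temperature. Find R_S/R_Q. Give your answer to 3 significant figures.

8.00

L ∝ R²T⁴ gives R ∝ √L / T², so
R_S/R_Q = √(0.886) / (0.343)² = 0.9413 / 0.1176 = 8.001.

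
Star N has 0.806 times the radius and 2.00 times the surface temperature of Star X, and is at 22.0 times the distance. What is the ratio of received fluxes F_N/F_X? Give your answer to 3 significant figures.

L_N/L_X = (R_N/R_X)²(T_N/T_X)⁴ = (0.806)² × (2.00)⁴ = 10.39.
F_N/F_X = (L_N/L_X)/(d_N/d_X)² = 10.39 / (22.0)² = 0.02148.

0.0215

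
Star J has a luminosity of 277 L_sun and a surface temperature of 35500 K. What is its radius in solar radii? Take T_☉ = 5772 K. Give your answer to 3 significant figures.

0.440 solar radii

R/R_☉ = √(L/L_☉) / (T/T_☉)² = √(277) / (6.150)²
       = 16.64 / 37.83 = 0.4400.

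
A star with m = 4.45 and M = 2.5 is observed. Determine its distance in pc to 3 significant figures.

24.5 pc

m − M = 5 log₁₀(d/10 pc)
4.45 − (2.5) = 1.95 = 5 log₁₀(d/10)
d = 10 × 10^(1.95/5) = 10 × 10^0.390 = 24.55 pc.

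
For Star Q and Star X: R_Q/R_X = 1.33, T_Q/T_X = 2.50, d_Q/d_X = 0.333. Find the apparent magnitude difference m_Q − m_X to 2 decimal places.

L_Q/L_X = (1.33)²(2.50)⁴ = 69.10.
F_Q/F_X = (L_Q/L_X)/(d_Q/d_X)² = 69.10/0.1109 = 623.1.
m_Q − m_X = −2.5 log₁₀(623.1) = -6.99.

-6.99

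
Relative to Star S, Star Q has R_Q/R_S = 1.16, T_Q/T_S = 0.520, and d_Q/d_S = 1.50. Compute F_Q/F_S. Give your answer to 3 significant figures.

0.0437

L_Q/L_S = (R_Q/R_S)²(T_Q/T_S)⁴ = (1.16)² × (0.520)⁴ = 0.09839.
F_Q/F_S = (L_Q/L_S)/(d_Q/d_S)² = 0.09839 / (1.50)² = 0.04373.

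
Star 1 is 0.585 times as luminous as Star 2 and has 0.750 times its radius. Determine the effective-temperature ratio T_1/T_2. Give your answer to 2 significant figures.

1.0

L ∝ R²T⁴ gives T ∝ (L/R²)^(1/4), so
T_1/T_2 = (0.585 / 0.750²)^(1/4) = (1.040)^(1/4) = 1.010.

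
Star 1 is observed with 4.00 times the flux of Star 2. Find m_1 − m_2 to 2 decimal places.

m_1 − m_2 = −2.5 log₁₀(F_1/F_2) = −2.5 log₁₀(4.00) = −2.5 × (0.602) = -1.505.

-1.51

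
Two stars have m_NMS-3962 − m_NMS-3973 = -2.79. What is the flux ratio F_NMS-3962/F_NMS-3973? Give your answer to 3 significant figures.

F_NMS-3962/F_NMS-3973 = 10^(−(m_NMS-3962 − m_NMS-3973)/2.5) = 10^(2.79/2.5) = 10^1.116 = 13.06.

13.1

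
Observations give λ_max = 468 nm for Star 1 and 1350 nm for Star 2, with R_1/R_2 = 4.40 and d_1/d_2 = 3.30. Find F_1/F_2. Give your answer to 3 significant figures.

Wien's law: T_1/T_2 = λ_2/λ_1 = 1350/468 = 2.885.
L_1/L_2 = (R_1/R_2)²(T_1/T_2)⁴ = (4.40)²(2.885)⁴ = 1340.
F_1/F_2 = (L_1/L_2)/(d_1/d_2)² = 1340/(3.30)² = 123.1.

123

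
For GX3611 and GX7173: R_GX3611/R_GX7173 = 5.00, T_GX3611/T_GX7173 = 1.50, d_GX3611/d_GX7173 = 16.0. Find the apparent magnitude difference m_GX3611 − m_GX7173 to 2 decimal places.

0.76

L_GX3611/L_GX7173 = (5.00)²(1.50)⁴ = 126.6.
F_GX3611/F_GX7173 = (L_GX3611/L_GX7173)/(d_GX3611/d_GX7173)² = 126.6/256.0 = 0.4944.
m_GX3611 − m_GX7173 = −2.5 log₁₀(0.4944) = 0.76.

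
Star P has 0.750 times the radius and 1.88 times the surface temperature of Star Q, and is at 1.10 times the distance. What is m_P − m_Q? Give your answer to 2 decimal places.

L_P/L_Q = (0.750)²(1.88)⁴ = 7.027.
F_P/F_Q = (L_P/L_Q)/(d_P/d_Q)² = 7.027/1.210 = 5.807.
m_P − m_Q = −2.5 log₁₀(5.807) = -1.91.

-1.91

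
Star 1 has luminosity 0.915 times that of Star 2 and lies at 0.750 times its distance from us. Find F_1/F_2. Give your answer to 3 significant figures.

F = L/(4πd²), so F_1/F_2 = (L_1/L_2) / (d_1/d_2)²
= 0.915 / (0.750)² = 0.915 / 0.5625 = 1.627.

1.63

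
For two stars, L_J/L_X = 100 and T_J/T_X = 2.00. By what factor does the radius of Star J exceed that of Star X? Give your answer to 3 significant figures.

2.50

L ∝ R²T⁴ gives R ∝ √L / T², so
R_J/R_X = √(100) / (2.00)² = 10.00 / 4.000 = 2.500.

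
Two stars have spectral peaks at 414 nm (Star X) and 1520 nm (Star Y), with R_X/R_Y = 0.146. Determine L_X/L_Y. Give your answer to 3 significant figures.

3.87

Wien's law gives T ∝ 1/λ_max, so T_X/T_Y = λ_Y/λ_X = 1520/414 = 3.671.
Then L ∝ R²T⁴ gives L_X/L_Y = (0.146)² × (3.671)⁴ = 0.02132 × 181.7 = 3.873.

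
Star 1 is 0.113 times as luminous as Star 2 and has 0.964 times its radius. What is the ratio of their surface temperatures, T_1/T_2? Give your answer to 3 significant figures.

L ∝ R²T⁴ gives T ∝ (L/R²)^(1/4), so
T_1/T_2 = (0.113 / 0.964²)^(1/4) = (0.1216)^(1/4) = 0.5905.

0.591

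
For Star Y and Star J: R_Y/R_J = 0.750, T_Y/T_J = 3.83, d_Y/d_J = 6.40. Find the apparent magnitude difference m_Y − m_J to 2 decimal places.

-1.18

L_Y/L_J = (0.750)²(3.83)⁴ = 121.0.
F_Y/F_J = (L_Y/L_J)/(d_Y/d_J)² = 121.0/40.96 = 2.955.
m_Y − m_J = −2.5 log₁₀(2.955) = -1.18.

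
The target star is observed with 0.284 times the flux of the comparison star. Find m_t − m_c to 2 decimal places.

m_t − m_c = −2.5 log₁₀(F_t/F_c) = −2.5 log₁₀(0.284) = −2.5 × (-0.547) = 1.367.

1.37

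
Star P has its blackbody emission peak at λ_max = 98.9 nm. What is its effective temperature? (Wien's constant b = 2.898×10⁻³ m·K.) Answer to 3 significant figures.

T = b/λ_max = 2.898×10⁻³ / (98.9×10⁻⁹) = 2.930×10^4 K.

2.93×10^4 K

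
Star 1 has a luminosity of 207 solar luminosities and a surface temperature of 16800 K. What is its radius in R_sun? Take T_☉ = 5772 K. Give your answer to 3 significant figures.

1.70 R_sun

R/R_☉ = √(L/L_☉) / (T/T_☉)² = √(207) / (2.911)²
       = 14.39 / 8.472 = 1.698.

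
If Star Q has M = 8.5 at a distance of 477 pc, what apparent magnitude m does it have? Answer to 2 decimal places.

m = M + 5 log₁₀(d/10 pc) = 8.5 + 5 log₁₀(477/10)
  = 8.5 + 5 × 1.679 = 8.5 + 8.39 = 16.89.

16.89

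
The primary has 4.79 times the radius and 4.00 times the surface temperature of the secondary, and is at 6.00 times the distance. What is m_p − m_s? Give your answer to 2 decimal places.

L_p/L_s = (4.79)²(4.00)⁴ = 5874.
F_p/F_s = (L_p/L_s)/(d_p/d_s)² = 5874/36.00 = 163.2.
m_p − m_s = −2.5 log₁₀(163.2) = -5.53.

-5.53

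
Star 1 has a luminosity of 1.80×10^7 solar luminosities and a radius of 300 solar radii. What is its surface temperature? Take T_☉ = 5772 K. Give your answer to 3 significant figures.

2.17×10^4 K

T/T_☉ = (L/L_☉)^(1/4) / (R/R_☉)^(1/2)
T = 5772 × (1.80×10^7)^(1/4) / √(300) = 5772 × 65.14 / 17.32 = 2.171×10^4 K.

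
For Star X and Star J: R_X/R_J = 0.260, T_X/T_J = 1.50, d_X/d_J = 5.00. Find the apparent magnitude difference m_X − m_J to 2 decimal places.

L_X/L_J = (0.260)²(1.50)⁴ = 0.3422.
F_X/F_J = (L_X/L_J)/(d_X/d_J)² = 0.3422/25.00 = 0.01369.
m_X − m_J = −2.5 log₁₀(0.01369) = 4.66.

4.66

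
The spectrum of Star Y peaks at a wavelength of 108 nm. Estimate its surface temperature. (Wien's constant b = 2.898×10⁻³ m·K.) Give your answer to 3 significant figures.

2.68×10^4 K

T = b/λ_max = 2.898×10⁻³ / (108×10⁻⁹) = 2.683×10^4 K.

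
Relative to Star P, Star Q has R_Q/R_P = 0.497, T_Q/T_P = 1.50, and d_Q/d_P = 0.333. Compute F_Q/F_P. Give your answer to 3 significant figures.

11.3

L_Q/L_P = (R_Q/R_P)²(T_Q/T_P)⁴ = (0.497)² × (1.50)⁴ = 1.250.
F_Q/F_P = (L_Q/L_P)/(d_Q/d_P)² = 1.250 / (0.333)² = 11.28.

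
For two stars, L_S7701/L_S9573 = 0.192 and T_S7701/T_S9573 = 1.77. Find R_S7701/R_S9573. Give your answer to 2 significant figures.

0.14

L ∝ R²T⁴ gives R ∝ √L / T², so
R_S7701/R_S9573 = √(0.192) / (1.77)² = 0.4382 / 3.133 = 0.1399.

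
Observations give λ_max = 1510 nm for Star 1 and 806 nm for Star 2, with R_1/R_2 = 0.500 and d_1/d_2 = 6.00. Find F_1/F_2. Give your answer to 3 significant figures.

5.64×10^-4

Wien's law: T_1/T_2 = λ_2/λ_1 = 806/1510 = 0.5338.
L_1/L_2 = (R_1/R_2)²(T_1/T_2)⁴ = (0.500)²(0.5338)⁴ = 0.02029.
F_1/F_2 = (L_1/L_2)/(d_1/d_2)² = 0.02029/(6.00)² = 5.637×10^-4.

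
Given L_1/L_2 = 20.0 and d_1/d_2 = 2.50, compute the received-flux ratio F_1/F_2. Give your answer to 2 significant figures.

3.2

F = L/(4πd²), so F_1/F_2 = (L_1/L_2) / (d_1/d_2)²
= 20.0 / (2.50)² = 20.0 / 6.250 = 3.200.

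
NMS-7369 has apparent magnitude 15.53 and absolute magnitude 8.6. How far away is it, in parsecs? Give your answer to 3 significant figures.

m − M = 5 log₁₀(d/10 pc)
15.53 − (8.6) = 6.93 = 5 log₁₀(d/10)
d = 10 × 10^(6.93/5) = 10 × 10^1.386 = 243.2 pc.

243 pc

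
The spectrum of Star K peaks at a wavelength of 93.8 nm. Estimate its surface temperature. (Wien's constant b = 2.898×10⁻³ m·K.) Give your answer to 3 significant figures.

3.09×10^4 K

T = b/λ_max = 2.898×10⁻³ / (93.8×10⁻⁹) = 3.090×10^4 K.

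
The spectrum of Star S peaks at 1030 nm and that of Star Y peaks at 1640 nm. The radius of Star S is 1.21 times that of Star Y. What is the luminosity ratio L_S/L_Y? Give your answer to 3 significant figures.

Wien's law gives T ∝ 1/λ_max, so T_S/T_Y = λ_Y/λ_S = 1640/1030 = 1.592.
Then L ∝ R²T⁴ gives L_S/L_Y = (1.21)² × (1.592)⁴ = 1.464 × 6.427 = 9.410.

9.41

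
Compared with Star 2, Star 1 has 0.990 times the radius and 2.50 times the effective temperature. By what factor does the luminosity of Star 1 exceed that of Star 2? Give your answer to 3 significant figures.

38.3

From the Stefan–Boltzmann law, L ∝ R²T⁴, so
L_1/L_2 = (R_1/R_2)² (T_1/T_2)⁴ = (0.990)² × (2.50)⁴ = 0.9801 × 39.06 = 38.29.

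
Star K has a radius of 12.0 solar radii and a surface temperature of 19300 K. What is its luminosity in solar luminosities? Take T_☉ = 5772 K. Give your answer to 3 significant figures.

L/L_☉ = (R/R_☉)² (T/T_☉)⁴ = (12.0)² × (19300/5772)⁴
       = 144.0 × (3.344)⁴ = 144.0 × 125.0 = 1.800×10^4.

1.80×10^4 solar luminosities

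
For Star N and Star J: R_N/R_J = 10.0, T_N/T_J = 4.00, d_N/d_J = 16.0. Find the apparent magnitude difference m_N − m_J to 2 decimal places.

L_N/L_J = (10.0)²(4.00)⁴ = 2.560×10^4.
F_N/F_J = (L_N/L_J)/(d_N/d_J)² = 2.560×10^4/256.0 = 100.0.
m_N − m_J = −2.5 log₁₀(100.0) = -5.00.

-5.00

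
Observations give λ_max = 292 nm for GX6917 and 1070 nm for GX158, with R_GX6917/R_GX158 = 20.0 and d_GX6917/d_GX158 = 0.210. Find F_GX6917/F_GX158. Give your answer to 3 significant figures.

1.64×10^6

Wien's law: T_GX6917/T_GX158 = λ_GX158/λ_GX6917 = 1070/292 = 3.664.
L_GX6917/L_GX158 = (R_GX6917/R_GX158)²(T_GX6917/T_GX158)⁴ = (20.0)²(3.664)⁴ = 7.212×10^4.
F_GX6917/F_GX158 = (L_GX6917/L_GX158)/(d_GX6917/d_GX158)² = 7.212×10^4/(0.210)² = 1.635×10^6.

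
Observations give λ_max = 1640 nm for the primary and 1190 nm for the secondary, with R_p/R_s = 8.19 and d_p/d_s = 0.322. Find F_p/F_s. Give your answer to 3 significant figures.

179

Wien's law: T_p/T_s = λ_s/λ_p = 1190/1640 = 0.7256.
L_p/L_s = (R_p/R_s)²(T_p/T_s)⁴ = (8.19)²(0.7256)⁴ = 18.59.
F_p/F_s = (L_p/L_s)/(d_p/d_s)² = 18.59/(0.322)² = 179.3.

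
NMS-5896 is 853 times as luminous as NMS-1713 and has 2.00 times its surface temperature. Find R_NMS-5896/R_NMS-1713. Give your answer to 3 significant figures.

L ∝ R²T⁴ gives R ∝ √L / T², so
R_NMS-5896/R_NMS-1713 = √(853) / (2.00)² = 29.21 / 4.000 = 7.302.

7.30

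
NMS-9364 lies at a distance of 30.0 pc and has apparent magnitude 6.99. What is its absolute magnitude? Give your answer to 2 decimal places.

4.60

M = m − 5 log₁₀(d/10 pc) = 6.99 − 5 log₁₀(30.0/10)
  = 6.99 − 5 × 0.477 = 6.99 − 2.39 = 4.60.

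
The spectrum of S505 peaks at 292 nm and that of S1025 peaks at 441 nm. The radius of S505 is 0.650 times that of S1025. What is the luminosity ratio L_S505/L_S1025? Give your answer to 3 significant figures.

2.20

Wien's law gives T ∝ 1/λ_max, so T_S505/T_S1025 = λ_S1025/λ_S505 = 441/292 = 1.510.
Then L ∝ R²T⁴ gives L_S505/L_S1025 = (0.650)² × (1.510)⁴ = 0.4225 × 5.203 = 2.198.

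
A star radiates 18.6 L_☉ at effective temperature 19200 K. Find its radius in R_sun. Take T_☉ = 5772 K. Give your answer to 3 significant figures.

0.390 R_sun

R/R_☉ = √(L/L_☉) / (T/T_☉)² = √(18.6) / (3.326)²
       = 4.313 / 11.06 = 0.3898.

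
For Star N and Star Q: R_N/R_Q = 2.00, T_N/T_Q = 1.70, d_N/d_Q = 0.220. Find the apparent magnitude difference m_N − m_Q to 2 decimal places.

-7.10

L_N/L_Q = (2.00)²(1.70)⁴ = 33.41.
F_N/F_Q = (L_N/L_Q)/(d_N/d_Q)² = 33.41/0.04840 = 690.3.
m_N − m_Q = −2.5 log₁₀(690.3) = -7.10.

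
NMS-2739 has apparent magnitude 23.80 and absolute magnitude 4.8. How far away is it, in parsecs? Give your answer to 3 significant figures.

m − M = 5 log₁₀(d/10 pc)
23.80 − (4.8) = 19.00 = 5 log₁₀(d/10)
d = 10 × 10^(19.00/5) = 10 × 10^3.800 = 6.310×10^4 pc.

6.31×10^4 pc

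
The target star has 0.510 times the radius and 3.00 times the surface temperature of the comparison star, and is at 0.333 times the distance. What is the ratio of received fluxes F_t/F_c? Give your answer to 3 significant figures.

L_t/L_c = (R_t/R_c)²(T_t/T_c)⁴ = (0.510)² × (3.00)⁴ = 21.07.
F_t/F_c = (L_t/L_c)/(d_t/d_c)² = 21.07 / (0.333)² = 190.0.

190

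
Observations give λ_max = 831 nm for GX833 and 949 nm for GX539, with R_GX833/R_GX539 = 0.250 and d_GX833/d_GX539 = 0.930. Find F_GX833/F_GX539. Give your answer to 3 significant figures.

0.123

Wien's law: T_GX833/T_GX539 = λ_GX539/λ_GX833 = 949/831 = 1.142.
L_GX833/L_GX539 = (R_GX833/R_GX539)²(T_GX833/T_GX539)⁴ = (0.250)²(1.142)⁴ = 0.1063.
F_GX833/F_GX539 = (L_GX833/L_GX539)/(d_GX833/d_GX539)² = 0.1063/(0.930)² = 0.1229.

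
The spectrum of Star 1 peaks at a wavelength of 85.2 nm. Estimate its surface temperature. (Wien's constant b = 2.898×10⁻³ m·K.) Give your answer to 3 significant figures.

3.40×10^4 K

T = b/λ_max = 2.898×10⁻³ / (85.2×10⁻⁹) = 3.401×10^4 K.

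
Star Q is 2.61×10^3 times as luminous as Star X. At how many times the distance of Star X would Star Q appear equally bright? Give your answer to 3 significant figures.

51.1

Equal flux requires L_Q/d_Q² = L_X/d_X², so d_Q/d_X = √(L_Q/L_X)
= √(2.61×10^3) = 51.09.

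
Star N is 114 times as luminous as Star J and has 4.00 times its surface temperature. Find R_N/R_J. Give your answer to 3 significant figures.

L ∝ R²T⁴ gives R ∝ √L / T², so
R_N/R_J = √(114) / (4.00)² = 10.68 / 16.00 = 0.6673.

0.667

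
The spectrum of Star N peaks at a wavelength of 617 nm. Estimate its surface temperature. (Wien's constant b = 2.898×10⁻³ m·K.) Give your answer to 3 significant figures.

4.70×10^3 K

T = b/λ_max = 2.898×10⁻³ / (617×10⁻⁹) = 4697 K.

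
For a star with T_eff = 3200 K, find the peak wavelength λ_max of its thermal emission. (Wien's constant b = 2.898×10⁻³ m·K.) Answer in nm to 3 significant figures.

λ_max = b/T = 2.898×10⁻³ / 3200 = 9.06×10^-7 m = 905.6 nm.

906 nm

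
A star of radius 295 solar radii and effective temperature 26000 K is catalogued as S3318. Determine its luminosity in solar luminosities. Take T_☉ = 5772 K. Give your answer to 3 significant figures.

3.58×10^7 solar luminosities

L/L_☉ = (R/R_☉)² (T/T_☉)⁴ = (295)² × (26000/5772)⁴
       = 8.702×10^4 × (4.505)⁴ = 8.702×10^4 × 411.7 = 3.583×10^7.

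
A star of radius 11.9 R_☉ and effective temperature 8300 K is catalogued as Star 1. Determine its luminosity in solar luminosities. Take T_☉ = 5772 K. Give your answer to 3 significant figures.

605 solar luminosities

L/L_☉ = (R/R_☉)² (T/T_☉)⁴ = (11.9)² × (8300/5772)⁴
       = 141.6 × (1.438)⁴ = 141.6 × 4.276 = 605.5.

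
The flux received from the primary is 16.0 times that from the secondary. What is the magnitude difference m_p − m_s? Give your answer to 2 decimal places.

-3.01

m_p − m_s = −2.5 log₁₀(F_p/F_s) = −2.5 log₁₀(16.0) = −2.5 × (1.204) = -3.010.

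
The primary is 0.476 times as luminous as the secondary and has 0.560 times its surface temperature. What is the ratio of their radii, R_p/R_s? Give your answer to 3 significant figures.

L ∝ R²T⁴ gives R ∝ √L / T², so
R_p/R_s = √(0.476) / (0.560)² = 0.6899 / 0.3136 = 2.200.

2.20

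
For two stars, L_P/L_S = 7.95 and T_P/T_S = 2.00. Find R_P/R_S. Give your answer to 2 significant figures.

L ∝ R²T⁴ gives R ∝ √L / T², so
R_P/R_S = √(7.95) / (2.00)² = 2.820 / 4.000 = 0.7049.

0.70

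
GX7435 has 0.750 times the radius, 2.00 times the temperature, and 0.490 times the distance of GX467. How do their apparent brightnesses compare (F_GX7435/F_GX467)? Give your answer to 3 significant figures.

37.5

L_GX7435/L_GX467 = (R_GX7435/R_GX467)²(T_GX7435/T_GX467)⁴ = (0.750)² × (2.00)⁴ = 9.000.
F_GX7435/F_GX467 = (L_GX7435/L_GX467)/(d_GX7435/d_GX467)² = 9.000 / (0.490)² = 37.48.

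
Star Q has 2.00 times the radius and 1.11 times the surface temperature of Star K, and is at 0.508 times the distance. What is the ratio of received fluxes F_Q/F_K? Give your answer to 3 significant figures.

L_Q/L_K = (R_Q/R_K)²(T_Q/T_K)⁴ = (2.00)² × (1.11)⁴ = 6.072.
F_Q/F_K = (L_Q/L_K)/(d_Q/d_K)² = 6.072 / (0.508)² = 23.53.

23.5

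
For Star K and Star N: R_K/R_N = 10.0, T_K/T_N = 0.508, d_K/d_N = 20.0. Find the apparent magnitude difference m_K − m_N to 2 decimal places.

4.45

L_K/L_N = (10.0)²(0.508)⁴ = 6.660.
F_K/F_N = (L_K/L_N)/(d_K/d_N)² = 6.660/400.0 = 0.01665.
m_K − m_N = −2.5 log₁₀(0.01665) = 4.45.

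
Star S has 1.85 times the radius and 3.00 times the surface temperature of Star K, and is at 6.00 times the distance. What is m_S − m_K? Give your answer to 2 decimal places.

L_S/L_K = (1.85)²(3.00)⁴ = 277.2.
F_S/F_K = (L_S/L_K)/(d_S/d_K)² = 277.2/36.00 = 7.701.
m_S − m_K = −2.5 log₁₀(7.701) = -2.22.

-2.22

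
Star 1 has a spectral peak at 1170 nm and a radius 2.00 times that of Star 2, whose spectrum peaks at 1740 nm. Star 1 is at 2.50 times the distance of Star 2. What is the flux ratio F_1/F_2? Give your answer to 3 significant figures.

Wien's law: T_1/T_2 = λ_2/λ_1 = 1740/1170 = 1.487.
L_1/L_2 = (R_1/R_2)²(T_1/T_2)⁴ = (2.00)²(1.487)⁴ = 19.57.
F_1/F_2 = (L_1/L_2)/(d_1/d_2)² = 19.57/(2.50)² = 3.131.

3.13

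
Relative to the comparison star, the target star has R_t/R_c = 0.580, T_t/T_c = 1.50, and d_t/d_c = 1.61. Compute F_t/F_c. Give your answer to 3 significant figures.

L_t/L_c = (R_t/R_c)²(T_t/T_c)⁴ = (0.580)² × (1.50)⁴ = 1.703.
F_t/F_c = (L_t/L_c)/(d_t/d_c)² = 1.703 / (1.61)² = 0.6570.

0.657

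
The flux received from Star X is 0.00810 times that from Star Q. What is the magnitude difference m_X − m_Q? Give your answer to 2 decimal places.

m_X − m_Q = −2.5 log₁₀(F_X/F_Q) = −2.5 log₁₀(0.00810) = −2.5 × (-2.092) = 5.229.

5.23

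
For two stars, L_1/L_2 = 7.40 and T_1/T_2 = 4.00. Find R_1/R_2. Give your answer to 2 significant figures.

L ∝ R²T⁴ gives R ∝ √L / T², so
R_1/R_2 = √(7.40) / (4.00)² = 2.720 / 16.00 = 0.1700.

0.17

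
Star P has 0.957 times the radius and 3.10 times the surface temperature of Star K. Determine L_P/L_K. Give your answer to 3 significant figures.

84.6

From the Stefan–Boltzmann law, L ∝ R²T⁴, so
L_P/L_K = (R_P/R_K)² (T_P/T_K)⁴ = (0.957)² × (3.10)⁴ = 0.9158 × 92.35 = 84.58.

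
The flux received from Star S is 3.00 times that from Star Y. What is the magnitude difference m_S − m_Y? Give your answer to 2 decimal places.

-1.19

m_S − m_Y = −2.5 log₁₀(F_S/F_Y) = −2.5 log₁₀(3.00) = −2.5 × (0.477) = -1.193.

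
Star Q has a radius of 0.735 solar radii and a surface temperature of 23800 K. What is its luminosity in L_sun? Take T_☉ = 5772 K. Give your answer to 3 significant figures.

L/L_☉ = (R/R_☉)² (T/T_☉)⁴ = (0.735)² × (23800/5772)⁴
       = 0.5402 × (4.123)⁴ = 0.5402 × 289.1 = 156.2.

156 L_sun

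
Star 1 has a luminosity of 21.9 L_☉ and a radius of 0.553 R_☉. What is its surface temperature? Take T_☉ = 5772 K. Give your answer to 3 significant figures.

T/T_☉ = (L/L_☉)^(1/4) / (R/R_☉)^(1/2)
T = 5772 × (21.9)^(1/4) / √(0.553) = 5772 × 2.163 / 0.7436 = 1.679×10^4 K.

1.68×10^4 K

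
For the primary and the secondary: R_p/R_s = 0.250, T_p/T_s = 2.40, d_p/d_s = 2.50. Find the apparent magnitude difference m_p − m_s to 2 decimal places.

1.20

L_p/L_s = (0.250)²(2.40)⁴ = 2.074.
F_p/F_s = (L_p/L_s)/(d_p/d_s)² = 2.074/6.250 = 0.3318.
m_p − m_s = −2.5 log₁₀(0.3318) = 1.20.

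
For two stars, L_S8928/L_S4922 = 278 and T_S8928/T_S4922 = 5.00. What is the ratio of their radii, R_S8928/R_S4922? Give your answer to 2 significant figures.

L ∝ R²T⁴ gives R ∝ √L / T², so
R_S8928/R_S4922 = √(278) / (5.00)² = 16.67 / 25.00 = 0.6669.

0.67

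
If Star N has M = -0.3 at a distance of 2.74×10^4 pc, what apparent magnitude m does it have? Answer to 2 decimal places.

m = M + 5 log₁₀(d/10 pc) = -0.3 + 5 log₁₀(2.74×10^4/10)
  = -0.3 + 5 × 3.438 = -0.3 + 17.19 = 16.89.

16.89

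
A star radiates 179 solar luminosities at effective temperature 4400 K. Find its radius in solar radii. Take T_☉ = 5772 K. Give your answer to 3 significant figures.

23.0 solar radii

R/R_☉ = √(L/L_☉) / (T/T_☉)² = √(179) / (0.7623)²
       = 13.38 / 0.5811 = 23.02.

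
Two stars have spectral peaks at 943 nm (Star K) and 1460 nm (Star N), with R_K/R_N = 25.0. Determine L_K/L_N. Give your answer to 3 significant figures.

3.59×10^3

Wien's law gives T ∝ 1/λ_max, so T_K/T_N = λ_N/λ_K = 1460/943 = 1.548.
Then L ∝ R²T⁴ gives L_K/L_N = (25.0)² × (1.548)⁴ = 625.0 × 5.746 = 3591.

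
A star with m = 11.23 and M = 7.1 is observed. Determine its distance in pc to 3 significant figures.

m − M = 5 log₁₀(d/10 pc)
11.23 − (7.1) = 4.13 = 5 log₁₀(d/10)
d = 10 × 10^(4.13/5) = 10 × 10^0.826 = 66.99 pc.

67.0 pc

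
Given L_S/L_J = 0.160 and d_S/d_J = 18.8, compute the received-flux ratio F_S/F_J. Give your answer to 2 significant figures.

4.5×10^-4

F = L/(4πd²), so F_S/F_J = (L_S/L_J) / (d_S/d_J)²
= 0.160 / (18.8)² = 0.160 / 353.4 = 4.527×10^-4.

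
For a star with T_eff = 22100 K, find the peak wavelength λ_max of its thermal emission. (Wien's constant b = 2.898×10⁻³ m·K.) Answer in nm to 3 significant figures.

131 nm

λ_max = b/T = 2.898×10⁻³ / 22100 = 1.31×10^-7 m = 131.1 nm.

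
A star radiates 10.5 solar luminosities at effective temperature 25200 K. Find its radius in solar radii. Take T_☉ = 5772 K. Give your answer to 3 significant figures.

R/R_☉ = √(L/L_☉) / (T/T_☉)² = √(10.5) / (4.366)²
       = 3.240 / 19.06 = 0.1700.

0.170 solar radii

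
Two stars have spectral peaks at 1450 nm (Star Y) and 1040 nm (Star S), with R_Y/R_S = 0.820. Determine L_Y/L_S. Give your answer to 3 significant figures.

Wien's law gives T ∝ 1/λ_max, so T_Y/T_S = λ_S/λ_Y = 1040/1450 = 0.7172.
Then L ∝ R²T⁴ gives L_Y/L_S = (0.820)² × (0.7172)⁴ = 0.6724 × 0.2646 = 0.1779.

0.178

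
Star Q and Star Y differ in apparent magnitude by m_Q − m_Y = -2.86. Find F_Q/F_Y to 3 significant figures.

F_Q/F_Y = 10^(−(m_Q − m_Y)/2.5) = 10^(2.86/2.5) = 10^1.144 = 13.93.

13.9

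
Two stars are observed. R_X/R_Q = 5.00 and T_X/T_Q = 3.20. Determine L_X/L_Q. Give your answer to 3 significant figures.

From the Stefan–Boltzmann law, L ∝ R²T⁴, so
L_X/L_Q = (R_X/R_Q)² (T_X/T_Q)⁴ = (5.00)² × (3.20)⁴ = 25.00 × 104.9 = 2621.

2.62×10^3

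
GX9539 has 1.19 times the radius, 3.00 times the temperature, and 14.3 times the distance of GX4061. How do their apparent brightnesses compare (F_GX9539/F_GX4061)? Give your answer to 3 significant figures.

L_GX9539/L_GX4061 = (R_GX9539/R_GX4061)²(T_GX9539/T_GX4061)⁴ = (1.19)² × (3.00)⁴ = 114.7.
F_GX9539/F_GX4061 = (L_GX9539/L_GX4061)/(d_GX9539/d_GX4061)² = 114.7 / (14.3)² = 0.5609.

0.561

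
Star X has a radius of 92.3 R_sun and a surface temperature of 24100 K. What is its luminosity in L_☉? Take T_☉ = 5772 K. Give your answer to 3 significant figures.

L/L_☉ = (R/R_☉)² (T/T_☉)⁴ = (92.3)² × (24100/5772)⁴
       = 8519 × (4.175)⁴ = 8519 × 303.9 = 2.589×10^6.

2.59×10^6 L_☉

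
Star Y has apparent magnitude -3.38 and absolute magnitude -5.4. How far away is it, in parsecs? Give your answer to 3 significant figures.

m − M = 5 log₁₀(d/10 pc)
-3.38 − (-5.4) = 2.02 = 5 log₁₀(d/10)
d = 10 × 10^(2.02/5) = 10 × 10^0.404 = 25.35 pc.

25.4 pc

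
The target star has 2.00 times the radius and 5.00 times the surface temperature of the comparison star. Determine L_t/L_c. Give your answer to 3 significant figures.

2.50×10^3

From the Stefan–Boltzmann law, L ∝ R²T⁴, so
L_t/L_c = (R_t/R_c)² (T_t/T_c)⁴ = (2.00)² × (5.00)⁴ = 4.000 × 625.0 = 2500.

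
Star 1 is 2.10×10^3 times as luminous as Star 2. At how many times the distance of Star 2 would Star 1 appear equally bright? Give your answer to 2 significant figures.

46

Equal flux requires L_1/d_1² = L_2/d_2², so d_1/d_2 = √(L_1/L_2)
= √(2.10×10^3) = 45.83.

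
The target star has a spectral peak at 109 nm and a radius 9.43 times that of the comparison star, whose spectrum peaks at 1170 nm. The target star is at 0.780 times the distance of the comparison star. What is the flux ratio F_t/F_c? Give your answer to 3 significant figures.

Wien's law: T_t/T_c = λ_c/λ_t = 1170/109 = 10.73.
L_t/L_c = (R_t/R_c)²(T_t/T_c)⁴ = (9.43)²(10.73)⁴ = 1.180×10^6.
F_t/F_c = (L_t/L_c)/(d_t/d_c)² = 1.180×10^6/(0.780)² = 1.940×10^6.

1.94×10^6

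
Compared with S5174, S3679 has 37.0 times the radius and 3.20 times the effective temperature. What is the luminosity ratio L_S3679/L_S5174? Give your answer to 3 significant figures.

1.44×10^5

From the Stefan–Boltzmann law, L ∝ R²T⁴, so
L_S3679/L_S5174 = (R_S3679/R_S5174)² (T_S3679/T_S5174)⁴ = (37.0)² × (3.20)⁴ = 1369 × 104.9 = 1.436×10^5.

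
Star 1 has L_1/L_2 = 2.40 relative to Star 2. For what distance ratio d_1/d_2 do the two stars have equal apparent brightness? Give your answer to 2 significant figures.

Equal flux requires L_1/d_1² = L_2/d_2², so d_1/d_2 = √(L_1/L_2)
= √(2.40) = 1.549.

1.5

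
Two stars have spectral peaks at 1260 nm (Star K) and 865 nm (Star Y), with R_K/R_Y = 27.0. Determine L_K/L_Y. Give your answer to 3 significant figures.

Wien's law gives T ∝ 1/λ_max, so T_K/T_Y = λ_Y/λ_K = 865/1260 = 0.6865.
Then L ∝ R²T⁴ gives L_K/L_Y = (27.0)² × (0.6865)⁴ = 729.0 × 0.2221 = 161.9.

162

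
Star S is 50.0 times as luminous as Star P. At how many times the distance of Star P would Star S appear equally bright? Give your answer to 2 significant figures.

Equal flux requires L_S/d_S² = L_P/d_P², so d_S/d_P = √(L_S/L_P)
= √(50.0) = 7.071.

7.1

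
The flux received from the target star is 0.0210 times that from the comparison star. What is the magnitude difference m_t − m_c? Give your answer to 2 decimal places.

m_t − m_c = −2.5 log₁₀(F_t/F_c) = −2.5 log₁₀(0.0210) = −2.5 × (-1.678) = 4.194.

4.19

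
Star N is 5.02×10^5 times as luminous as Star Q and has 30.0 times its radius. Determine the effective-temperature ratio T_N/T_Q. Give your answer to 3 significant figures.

L ∝ R²T⁴ gives T ∝ (L/R²)^(1/4), so
T_N/T_Q = (5.02×10^5 / 30.0²)^(1/4) = (557.8)^(1/4) = 4.860.

4.86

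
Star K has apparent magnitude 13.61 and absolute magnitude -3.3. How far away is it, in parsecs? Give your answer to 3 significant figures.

2.41×10^4 pc

m − M = 5 log₁₀(d/10 pc)
13.61 − (-3.3) = 16.91 = 5 log₁₀(d/10)
d = 10 × 10^(16.91/5) = 10 × 10^3.382 = 2.410×10^4 pc.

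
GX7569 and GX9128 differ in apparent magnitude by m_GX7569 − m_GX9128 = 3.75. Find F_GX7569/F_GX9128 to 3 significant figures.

F_GX7569/F_GX9128 = 10^(−(m_GX7569 − m_GX9128)/2.5) = 10^(-3.75/2.5) = 10^-1.500 = 0.03162.

0.0316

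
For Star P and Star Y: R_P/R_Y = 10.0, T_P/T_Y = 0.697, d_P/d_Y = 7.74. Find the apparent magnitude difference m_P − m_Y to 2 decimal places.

1.01

L_P/L_Y = (10.0)²(0.697)⁴ = 23.60.
F_P/F_Y = (L_P/L_Y)/(d_P/d_Y)² = 23.60/59.91 = 0.3940.
m_P − m_Y = −2.5 log₁₀(0.3940) = 1.01.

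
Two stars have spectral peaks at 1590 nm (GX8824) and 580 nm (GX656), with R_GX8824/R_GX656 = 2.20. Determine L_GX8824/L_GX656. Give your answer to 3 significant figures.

0.0857

Wien's law gives T ∝ 1/λ_max, so T_GX8824/T_GX656 = λ_GX656/λ_GX8824 = 580/1590 = 0.3648.
Then L ∝ R²T⁴ gives L_GX8824/L_GX656 = (2.20)² × (0.3648)⁴ = 4.840 × 0.01771 = 0.08570.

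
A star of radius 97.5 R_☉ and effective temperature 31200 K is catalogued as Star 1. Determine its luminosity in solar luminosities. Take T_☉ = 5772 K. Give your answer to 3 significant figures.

8.12×10^6 solar luminosities

L/L_☉ = (R/R_☉)² (T/T_☉)⁴ = (97.5)² × (31200/5772)⁴
       = 9506 × (5.405)⁴ = 9506 × 853.7 = 8.116×10^6.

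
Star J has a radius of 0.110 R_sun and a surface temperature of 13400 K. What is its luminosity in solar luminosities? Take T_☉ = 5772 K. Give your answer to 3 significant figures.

0.351 solar luminosities

L/L_☉ = (R/R_☉)² (T/T_☉)⁴ = (0.110)² × (13400/5772)⁴
       = 0.01210 × (2.322)⁴ = 0.01210 × 29.05 = 0.3515.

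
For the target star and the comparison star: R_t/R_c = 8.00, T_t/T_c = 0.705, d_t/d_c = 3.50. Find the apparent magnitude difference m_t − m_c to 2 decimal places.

L_t/L_c = (8.00)²(0.705)⁴ = 15.81.
F_t/F_c = (L_t/L_c)/(d_t/d_c)² = 15.81/12.25 = 1.291.
m_t − m_c = −2.5 log₁₀(1.291) = -0.28.

-0.28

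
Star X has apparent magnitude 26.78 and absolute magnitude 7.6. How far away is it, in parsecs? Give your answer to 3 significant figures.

m − M = 5 log₁₀(d/10 pc)
26.78 − (7.6) = 19.18 = 5 log₁₀(d/10)
d = 10 × 10^(19.18/5) = 10 × 10^3.836 = 6.855×10^4 pc.

6.85×10^4 pc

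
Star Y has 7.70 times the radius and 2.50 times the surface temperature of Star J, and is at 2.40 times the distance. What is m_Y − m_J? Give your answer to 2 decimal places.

-6.51

L_Y/L_J = (7.70)²(2.50)⁴ = 2316.
F_Y/F_J = (L_Y/L_J)/(d_Y/d_J)² = 2316/5.760 = 402.1.
m_Y − m_J = −2.5 log₁₀(402.1) = -6.51.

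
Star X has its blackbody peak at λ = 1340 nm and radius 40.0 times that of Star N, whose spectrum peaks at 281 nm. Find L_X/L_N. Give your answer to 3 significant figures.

Wien's law gives T ∝ 1/λ_max, so T_X/T_N = λ_N/λ_X = 281/1340 = 0.2097.
Then L ∝ R²T⁴ gives L_X/L_N = (40.0)² × (0.2097)⁴ = 1600 × 0.001934 = 3.094.

3.09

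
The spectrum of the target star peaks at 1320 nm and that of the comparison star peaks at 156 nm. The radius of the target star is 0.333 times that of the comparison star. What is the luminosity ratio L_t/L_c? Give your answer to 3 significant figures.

2.16×10^-5

Wien's law gives T ∝ 1/λ_max, so T_t/T_c = λ_c/λ_t = 156/1320 = 0.1182.
Then L ∝ R²T⁴ gives L_t/L_c = (0.333)² × (0.1182)⁴ = 0.1109 × 1.951×10^-4 = 2.163×10^-5.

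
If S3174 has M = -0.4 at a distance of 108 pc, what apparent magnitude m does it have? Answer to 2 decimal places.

4.77

m = M + 5 log₁₀(d/10 pc) = -0.4 + 5 log₁₀(108/10)
  = -0.4 + 5 × 1.033 = -0.4 + 5.17 = 4.77.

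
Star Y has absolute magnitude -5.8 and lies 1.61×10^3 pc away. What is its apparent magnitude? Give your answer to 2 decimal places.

5.23

m = M + 5 log₁₀(d/10 pc) = -5.8 + 5 log₁₀(1.61×10^3/10)
  = -5.8 + 5 × 2.207 = -5.8 + 11.03 = 5.23.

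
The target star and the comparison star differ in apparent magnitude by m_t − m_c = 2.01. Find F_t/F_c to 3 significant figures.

0.157

F_t/F_c = 10^(−(m_t − m_c)/2.5) = 10^(-2.01/2.5) = 10^-0.804 = 0.1570.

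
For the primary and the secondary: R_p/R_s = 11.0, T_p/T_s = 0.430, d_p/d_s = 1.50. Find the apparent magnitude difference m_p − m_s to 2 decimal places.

-0.66

L_p/L_s = (11.0)²(0.430)⁴ = 4.137.
F_p/F_s = (L_p/L_s)/(d_p/d_s)² = 4.137/2.250 = 1.839.
m_p − m_s = −2.5 log₁₀(1.839) = -0.66.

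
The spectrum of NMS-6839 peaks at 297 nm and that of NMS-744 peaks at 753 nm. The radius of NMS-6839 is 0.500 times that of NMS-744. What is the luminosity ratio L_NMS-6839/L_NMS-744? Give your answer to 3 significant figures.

Wien's law gives T ∝ 1/λ_max, so T_NMS-6839/T_NMS-744 = λ_NMS-744/λ_NMS-6839 = 753/297 = 2.535.
Then L ∝ R²T⁴ gives L_NMS-6839/L_NMS-744 = (0.500)² × (2.535)⁴ = 0.2500 × 41.32 = 10.33.

10.3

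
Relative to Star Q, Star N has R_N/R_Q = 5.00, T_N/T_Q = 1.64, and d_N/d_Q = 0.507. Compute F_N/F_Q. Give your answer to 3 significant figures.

L_N/L_Q = (R_N/R_Q)²(T_N/T_Q)⁴ = (5.00)² × (1.64)⁴ = 180.8.
F_N/F_Q = (L_N/L_Q)/(d_N/d_Q)² = 180.8 / (0.507)² = 703.6.

704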